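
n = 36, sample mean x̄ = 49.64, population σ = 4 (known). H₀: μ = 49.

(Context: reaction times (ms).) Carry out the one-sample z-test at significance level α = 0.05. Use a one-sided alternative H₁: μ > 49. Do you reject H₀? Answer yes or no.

SE = σ/√n = 4/√36 = 0.6667
z = (x̄−μ₀)/SE = (49.64−49)/0.6667 = 0.9600
p-value (one-sided, H₁ greater) = 0.16853
At α=0.05: p ≥ α → fail to reject H₀

reject H₀: no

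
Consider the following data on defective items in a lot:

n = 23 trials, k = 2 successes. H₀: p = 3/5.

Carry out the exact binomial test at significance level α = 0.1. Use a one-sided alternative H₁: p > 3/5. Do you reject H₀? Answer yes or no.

Exact binomial: n=23, k=2, p₀=3/5=0.6000
P(X≥2) from Σ C(n,i)·p₀^i·(1−p₀)^(n−i)
p-value (one-sided, H₁ greater) = 1.00000
At α=0.1: p ≥ α → fail to reject H₀

reject H₀: no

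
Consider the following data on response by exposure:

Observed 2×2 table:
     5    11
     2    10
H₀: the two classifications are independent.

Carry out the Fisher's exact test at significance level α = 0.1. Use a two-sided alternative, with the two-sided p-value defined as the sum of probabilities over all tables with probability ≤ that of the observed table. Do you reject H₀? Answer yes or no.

reject H₀: no

Margins: r₁=16, r₂=12, c₁=7, c₂=21, n=28
p_obs = C(16,5)·C(12,2)/C(28,7); sum pmf over tables with pmf ≤ p_obs
p-value (two-sided) = 0.66184
At α=0.1: p ≥ α → fail to reject H₀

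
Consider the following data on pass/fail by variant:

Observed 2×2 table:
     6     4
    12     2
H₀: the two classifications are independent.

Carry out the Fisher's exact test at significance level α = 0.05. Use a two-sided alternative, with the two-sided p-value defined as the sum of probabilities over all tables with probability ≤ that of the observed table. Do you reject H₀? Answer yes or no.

Margins: r₁=10, r₂=14, c₁=18, c₂=6, n=24
p_obs = C(10,6)·C(14,12)/C(24,18); sum pmf over tables with pmf ≤ p_obs
p-value (two-sided) = 0.19206
At α=0.05: p ≥ α → fail to reject H₀

reject H₀: no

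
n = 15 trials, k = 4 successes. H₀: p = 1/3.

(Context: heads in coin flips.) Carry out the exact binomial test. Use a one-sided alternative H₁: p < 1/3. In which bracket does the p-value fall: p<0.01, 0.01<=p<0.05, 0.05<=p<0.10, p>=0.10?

Exact binomial: n=15, k=4, p₀=1/3=0.3333
P(X≤4) from Σ C(n,i)·p₀^i·(1−p₀)^(n−i)
p-value (one-sided, H₁ less) = 0.40406
→ bracket: p>=0.10

p-value bracket: p>=0.10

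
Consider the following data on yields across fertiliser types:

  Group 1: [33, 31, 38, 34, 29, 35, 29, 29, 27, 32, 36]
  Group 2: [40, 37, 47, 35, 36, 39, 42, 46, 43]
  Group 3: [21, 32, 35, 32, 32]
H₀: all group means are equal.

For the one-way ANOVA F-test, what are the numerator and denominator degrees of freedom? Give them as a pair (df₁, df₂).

k = 3 groups, N = 25 total
df = (k−1, N−k) = (3−1, 25−3) = (2, 22)

degrees of freedom = [2, 22]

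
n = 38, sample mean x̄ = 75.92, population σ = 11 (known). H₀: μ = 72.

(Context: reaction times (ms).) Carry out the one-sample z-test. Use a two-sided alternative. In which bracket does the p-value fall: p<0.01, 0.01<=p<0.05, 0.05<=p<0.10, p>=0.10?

SE = σ/√n = 11/√38 = 1.7844
z = (x̄−μ₀)/SE = (75.92−72)/1.7844 = 2.1968
p-value (two-sided) = 0.02804
→ bracket: 0.01<=p<0.05

p-value bracket: 0.01<=p<0.05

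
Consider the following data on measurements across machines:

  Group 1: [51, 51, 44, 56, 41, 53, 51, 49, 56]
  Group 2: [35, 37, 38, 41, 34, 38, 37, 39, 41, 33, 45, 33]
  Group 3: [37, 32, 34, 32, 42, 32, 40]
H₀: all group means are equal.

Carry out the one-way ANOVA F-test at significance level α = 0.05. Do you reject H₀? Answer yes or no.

Group means [50.22, 37.58, 35.57], grand mean 41.143
SSB = Σnᵢ(x̄ᵢ−x̄)² = 1111.242; SSW = ΣΣ(x−x̄ᵢ)² = 448.187
MSB = 1111.242/2 = 555.6210; MSW = 448.187/25 = 17.9275
F = MSB/MSW = 30.9927
df = (2, 25)
p-value (upper-tail) = 0.00000
At α=0.05: p < α → reject H₀

reject H₀: yes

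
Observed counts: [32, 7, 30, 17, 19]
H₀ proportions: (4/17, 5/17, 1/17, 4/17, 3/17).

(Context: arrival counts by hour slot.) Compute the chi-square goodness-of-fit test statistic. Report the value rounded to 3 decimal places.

n = 105; E_i = n·p_i = [24.71, 30.88, 6.18, 24.71, 18.53]
χ² = (32−24.71)²/24.71 + (7−30.88)²/30.88 + (30−6.18)²/6.18 + (17−24.71)²/24.71 + (19−18.53)²/18.53 = 114.9287
df = 4

test statistic = 114.929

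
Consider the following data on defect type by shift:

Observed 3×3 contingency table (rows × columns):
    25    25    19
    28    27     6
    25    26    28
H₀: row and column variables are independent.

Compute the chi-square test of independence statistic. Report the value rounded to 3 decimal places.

test statistic = 12.221

Row totals [69, 61, 79], col totals [78, 78, 53], n=209
χ² = (25−25.75)²/25.75 + (25−25.75)²/25.75 + (19−17.50)²/17.50 + (28−22.77)²/22.77 + (27−22.77)²/22.77 + (6−15.47)²/15.47 + (25−29.48)²/29.48 + (26−29.48)²/29.48 + (28−20.03)²/20.03 = 12.2214
df = 4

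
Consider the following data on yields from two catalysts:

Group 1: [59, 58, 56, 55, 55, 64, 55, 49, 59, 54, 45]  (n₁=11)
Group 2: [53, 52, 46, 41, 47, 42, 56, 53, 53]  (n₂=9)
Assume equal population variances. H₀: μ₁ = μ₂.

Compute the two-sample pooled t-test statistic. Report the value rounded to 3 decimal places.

x̄₁=55.364, s₁=5.085, n₁=11
x̄₂=49.222, s₂=5.380, n₂=9
s_p² = [10·5.085² + 8·5.380²]/18 = 27.2278
SE = √(s_p²·(1/11+1/9)) = 2.3453
t = (55.364−49.222)/2.3453 = 2.6186
df = 18

test statistic = 2.619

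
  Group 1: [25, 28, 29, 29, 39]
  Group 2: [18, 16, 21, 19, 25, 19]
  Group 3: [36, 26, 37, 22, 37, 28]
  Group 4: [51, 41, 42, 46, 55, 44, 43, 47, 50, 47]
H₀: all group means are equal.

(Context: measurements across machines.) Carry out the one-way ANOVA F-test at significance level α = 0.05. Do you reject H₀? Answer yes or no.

Group means [30.00, 19.67, 31.00, 46.60], grand mean 34.074
SSB = Σnᵢ(x̄ᵢ−x̄)² = 2954.119; SSW = ΣΣ(x−x̄ᵢ)² = 545.733
MSB = 2954.119/3 = 984.7062; MSW = 545.733/23 = 23.7275
F = MSB/MSW = 41.5006
df = (3, 23)
p-value (upper-tail) = 0.00000
At α=0.05: p < α → reject H₀

reject H₀: yes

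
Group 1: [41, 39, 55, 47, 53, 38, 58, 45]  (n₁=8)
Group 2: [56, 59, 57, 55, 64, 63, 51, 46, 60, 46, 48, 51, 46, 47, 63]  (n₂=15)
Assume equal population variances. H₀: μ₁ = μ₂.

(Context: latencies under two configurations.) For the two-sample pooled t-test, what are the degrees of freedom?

df = n₁ + n₂ − 2 = 8 + 15 − 2 = 21

degrees of freedom = 21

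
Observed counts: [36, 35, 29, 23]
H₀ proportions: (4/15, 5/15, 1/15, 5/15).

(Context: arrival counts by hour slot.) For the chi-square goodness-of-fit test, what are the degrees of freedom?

degrees of freedom = 3

df = k − 1 = 4 − 1 = 3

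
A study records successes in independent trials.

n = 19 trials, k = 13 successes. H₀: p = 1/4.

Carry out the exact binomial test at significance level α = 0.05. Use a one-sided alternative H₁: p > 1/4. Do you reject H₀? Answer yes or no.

reject H₀: yes

Exact binomial: n=19, k=13, p₀=1/4=0.2500
P(X≥13) from Σ C(n,i)·p₀^i·(1−p₀)^(n−i)
p-value (one-sided, H₁ greater) = 0.00008
At α=0.05: p < α → reject H₀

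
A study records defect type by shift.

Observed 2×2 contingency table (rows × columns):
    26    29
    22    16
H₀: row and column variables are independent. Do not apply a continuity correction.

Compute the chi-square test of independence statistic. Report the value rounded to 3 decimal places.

test statistic = 1.015

Row totals [55, 38], col totals [48, 45], n=93
χ² = (26−28.39)²/28.39 + (29−26.61)²/26.61 + (22−19.61)²/19.61 + (16−18.39)²/18.39 = 1.0153
df = 1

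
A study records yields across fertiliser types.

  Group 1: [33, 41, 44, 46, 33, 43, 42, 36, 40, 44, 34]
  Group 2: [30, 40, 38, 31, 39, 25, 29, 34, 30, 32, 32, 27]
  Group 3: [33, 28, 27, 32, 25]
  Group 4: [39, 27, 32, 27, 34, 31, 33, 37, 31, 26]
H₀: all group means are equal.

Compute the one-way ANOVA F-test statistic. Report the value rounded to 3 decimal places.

test statistic = 9.286

Group means [39.64, 32.25, 29.00, 31.70], grand mean 33.816
SSB = Σnᵢ(x̄ᵢ−x̄)² = 562.815; SSW = ΣΣ(x−x̄ᵢ)² = 686.895
MSB = 562.815/3 = 187.6050; MSW = 686.895/34 = 20.2028
F = MSB/MSW = 9.2861
df = (3, 34)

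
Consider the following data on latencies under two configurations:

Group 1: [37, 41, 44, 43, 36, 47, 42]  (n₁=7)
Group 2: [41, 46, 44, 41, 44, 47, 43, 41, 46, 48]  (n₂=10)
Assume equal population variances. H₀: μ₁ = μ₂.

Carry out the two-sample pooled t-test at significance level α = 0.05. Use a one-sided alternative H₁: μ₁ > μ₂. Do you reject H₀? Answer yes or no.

x̄₁=41.429, s₁=3.867, n₁=7
x̄₂=44.100, s₂=2.601, n₂=10
s_p² = [6·3.867² + 9·2.601²]/15 = 10.0410
SE = √(s_p²·(1/7+1/10)) = 1.5616
t = (41.429−44.100)/1.5616 = -1.7107
df = 15
p-value (one-sided, H₁ greater) = 0.94614
At α=0.05: p ≥ α → fail to reject H₀

reject H₀: no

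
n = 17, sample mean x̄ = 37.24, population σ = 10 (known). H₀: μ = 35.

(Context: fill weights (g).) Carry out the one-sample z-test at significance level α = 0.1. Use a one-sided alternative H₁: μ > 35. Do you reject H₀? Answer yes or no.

SE = σ/√n = 10/√17 = 2.4254
z = (x̄−μ₀)/SE = (37.24−35)/2.4254 = 0.9236
p-value (one-sided, H₁ greater) = 0.17785
At α=0.1: p ≥ α → fail to reject H₀

reject H₀: no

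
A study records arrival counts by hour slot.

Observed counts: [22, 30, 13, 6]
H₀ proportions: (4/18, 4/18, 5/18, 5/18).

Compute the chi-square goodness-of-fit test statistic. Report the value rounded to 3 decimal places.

test statistic = 27.113

n = 71; E_i = n·p_i = [15.78, 15.78, 19.72, 19.72]
χ² = (22−15.78)²/15.78 + (30−15.78)²/15.78 + (13−19.72)²/19.72 + (6−19.72)²/19.72 = 27.1127
df = 3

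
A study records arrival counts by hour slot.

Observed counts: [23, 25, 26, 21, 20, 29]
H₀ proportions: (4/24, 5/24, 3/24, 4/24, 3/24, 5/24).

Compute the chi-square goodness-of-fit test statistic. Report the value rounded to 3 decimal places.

test statistic = 5.061

n = 144; E_i = n·p_i = [24.00, 30.00, 18.00, 24.00, 18.00, 30.00]
χ² = (23−24.00)²/24.00 + (25−30.00)²/30.00 + (26−18.00)²/18.00 + (21−24.00)²/24.00 + (20−18.00)²/18.00 + (29−30.00)²/30.00 = 5.0611
df = 5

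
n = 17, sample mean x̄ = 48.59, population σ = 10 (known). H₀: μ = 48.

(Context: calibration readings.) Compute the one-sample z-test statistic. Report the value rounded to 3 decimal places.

SE = σ/√n = 10/√17 = 2.4254
z = (x̄−μ₀)/SE = (48.59−48)/2.4254 = 0.2433

test statistic = 0.243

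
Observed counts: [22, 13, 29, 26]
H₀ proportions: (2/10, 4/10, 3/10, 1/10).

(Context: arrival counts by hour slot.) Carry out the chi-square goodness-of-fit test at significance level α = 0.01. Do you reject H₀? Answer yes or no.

reject H₀: yes

n = 90; E_i = n·p_i = [18.00, 36.00, 27.00, 9.00]
χ² = (22−18.00)²/18.00 + (13−36.00)²/36.00 + (29−27.00)²/27.00 + (26−9.00)²/9.00 = 47.8426
df = 3
p-value (upper-tail) = 0.00000
At α=0.01: p < α → reject H₀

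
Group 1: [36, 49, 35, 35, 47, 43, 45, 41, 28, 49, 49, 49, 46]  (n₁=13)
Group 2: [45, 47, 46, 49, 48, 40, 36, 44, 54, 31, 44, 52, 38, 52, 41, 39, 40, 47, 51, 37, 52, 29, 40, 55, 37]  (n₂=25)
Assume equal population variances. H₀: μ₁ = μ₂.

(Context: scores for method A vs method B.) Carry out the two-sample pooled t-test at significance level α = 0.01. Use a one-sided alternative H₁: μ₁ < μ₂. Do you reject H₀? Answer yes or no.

x̄₁=42.462, s₁=6.924, n₁=13
x̄₂=43.760, s₂=7.067, n₂=25
s_p² = [12·6.924² + 24·7.067²]/36 = 49.2720
SE = √(s_p²·(1/13+1/25)) = 2.4002
t = (42.462−43.760)/2.4002 = -0.5410
df = 36
p-value (one-sided, H₁ less) = 0.29593
At α=0.01: p ≥ α → fail to reject H₀

reject H₀: no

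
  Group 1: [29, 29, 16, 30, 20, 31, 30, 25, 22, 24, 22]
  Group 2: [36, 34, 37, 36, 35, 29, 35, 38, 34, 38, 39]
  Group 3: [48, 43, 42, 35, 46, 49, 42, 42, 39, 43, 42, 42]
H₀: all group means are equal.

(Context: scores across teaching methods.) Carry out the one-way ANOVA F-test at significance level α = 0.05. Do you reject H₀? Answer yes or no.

Group means [25.27, 35.55, 42.75], grand mean 34.765
SSB = Σnᵢ(x̄ᵢ−x̄)² = 1762.959; SSW = ΣΣ(x−x̄ᵢ)² = 471.159
MSB = 1762.959/2 = 881.4793; MSW = 471.159/31 = 15.1987
F = MSB/MSW = 57.9971
df = (2, 31)
p-value (upper-tail) = 0.00000
At α=0.05: p < α → reject H₀

reject H₀: yes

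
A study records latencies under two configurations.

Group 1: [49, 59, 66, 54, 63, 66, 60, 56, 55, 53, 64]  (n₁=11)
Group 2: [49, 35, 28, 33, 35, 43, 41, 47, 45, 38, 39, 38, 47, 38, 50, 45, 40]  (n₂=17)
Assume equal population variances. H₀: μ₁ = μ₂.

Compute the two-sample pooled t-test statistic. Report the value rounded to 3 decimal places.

test statistic = 7.848

x̄₁=58.636, s₁=5.697, n₁=11
x̄₂=40.647, s₂=6.062, n₂=17
s_p² = [10·5.697² + 16·6.062²]/26 = 35.0934
SE = √(s_p²·(1/11+1/17)) = 2.2923
t = (58.636−40.647)/2.2923 = 7.8477
df = 26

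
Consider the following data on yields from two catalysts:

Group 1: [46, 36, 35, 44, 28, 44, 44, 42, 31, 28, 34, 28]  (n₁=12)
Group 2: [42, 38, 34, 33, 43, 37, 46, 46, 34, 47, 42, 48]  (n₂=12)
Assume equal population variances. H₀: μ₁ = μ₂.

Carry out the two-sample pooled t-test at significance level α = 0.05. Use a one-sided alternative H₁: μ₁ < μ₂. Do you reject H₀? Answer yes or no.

x̄₁=36.667, s₁=7.037, n₁=12
x̄₂=40.833, s₂=5.458, n₂=12
s_p² = [11·7.037² + 11·5.458²]/22 = 39.6515
SE = √(s_p²·(1/12+1/12)) = 2.5707
t = (36.667−40.833)/2.5707 = -1.6208
df = 22
p-value (one-sided, H₁ less) = 0.05965
At α=0.05: p ≥ α → fail to reject H₀

reject H₀: no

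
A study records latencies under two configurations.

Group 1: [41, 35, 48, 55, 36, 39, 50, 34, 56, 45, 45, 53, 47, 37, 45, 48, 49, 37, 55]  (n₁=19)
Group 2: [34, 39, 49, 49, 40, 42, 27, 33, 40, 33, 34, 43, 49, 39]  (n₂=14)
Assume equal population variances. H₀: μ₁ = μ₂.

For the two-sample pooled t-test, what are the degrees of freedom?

degrees of freedom = 31

df = n₁ + n₂ − 2 = 19 + 14 − 2 = 31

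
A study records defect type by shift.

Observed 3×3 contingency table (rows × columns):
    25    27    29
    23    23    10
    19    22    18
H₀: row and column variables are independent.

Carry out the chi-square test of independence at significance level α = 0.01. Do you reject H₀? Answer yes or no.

reject H₀: no

Row totals [81, 56, 59], col totals [67, 72, 57], n=196
χ² = (25−27.69)²/27.69 + (27−29.76)²/29.76 + (29−23.56)²/23.56 + (23−19.14)²/19.14 + (23−20.57)²/20.57 + (10−16.29)²/16.29 + (19−20.17)²/20.17 + (22−21.67)²/21.67 + (18−17.16)²/17.16 = 5.3782
df = 4
p-value (upper-tail) = 0.25065
At α=0.01: p ≥ α → fail to reject H₀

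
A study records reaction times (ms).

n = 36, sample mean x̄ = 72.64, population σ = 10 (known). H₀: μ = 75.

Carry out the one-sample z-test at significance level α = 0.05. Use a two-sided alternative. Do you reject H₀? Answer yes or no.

reject H₀: no

SE = σ/√n = 10/√36 = 1.6667
z = (x̄−μ₀)/SE = (72.64−75)/1.6667 = -1.4160
p-value (two-sided) = 0.15678
At α=0.05: p ≥ α → fail to reject H₀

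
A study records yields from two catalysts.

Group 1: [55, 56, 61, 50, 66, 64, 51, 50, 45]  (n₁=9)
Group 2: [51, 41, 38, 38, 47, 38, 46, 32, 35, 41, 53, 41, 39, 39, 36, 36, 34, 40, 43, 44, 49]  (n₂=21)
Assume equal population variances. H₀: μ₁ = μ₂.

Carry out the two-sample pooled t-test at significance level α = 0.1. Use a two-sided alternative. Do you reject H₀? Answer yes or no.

x̄₁=55.333, s₁=7.106, n₁=9
x̄₂=41.000, s₂=5.630, n₂=21
s_p² = [8·7.106² + 20·5.630²]/28 = 37.0714
SE = √(s_p²·(1/9+1/21)) = 2.4258
t = (55.333−41.000)/2.4258 = 5.9088
df = 28
p-value (two-sided) = 0.00000
At α=0.1: p < α → reject H₀

reject H₀: yes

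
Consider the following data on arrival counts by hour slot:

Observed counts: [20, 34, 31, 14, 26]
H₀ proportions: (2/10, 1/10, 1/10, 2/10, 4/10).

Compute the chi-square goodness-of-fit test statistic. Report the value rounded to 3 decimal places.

test statistic = 81.720

n = 125; E_i = n·p_i = [25.00, 12.50, 12.50, 25.00, 50.00]
χ² = (20−25.00)²/25.00 + (34−12.50)²/12.50 + (31−12.50)²/12.50 + (14−25.00)²/25.00 + (26−50.00)²/50.00 = 81.7200
df = 4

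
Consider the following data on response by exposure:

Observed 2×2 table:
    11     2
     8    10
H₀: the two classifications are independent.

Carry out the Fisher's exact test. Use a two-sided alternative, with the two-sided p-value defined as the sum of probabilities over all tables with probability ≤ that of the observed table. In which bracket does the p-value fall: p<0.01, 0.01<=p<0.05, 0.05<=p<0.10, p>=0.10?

p-value bracket: 0.01<=p<0.05

Margins: r₁=13, r₂=18, c₁=19, c₂=12, n=31
p_obs = C(13,11)·C(18,8)/C(31,19); sum pmf over tables with pmf ≤ p_obs
p-value (two-sided) = 0.03170
→ bracket: 0.01<=p<0.05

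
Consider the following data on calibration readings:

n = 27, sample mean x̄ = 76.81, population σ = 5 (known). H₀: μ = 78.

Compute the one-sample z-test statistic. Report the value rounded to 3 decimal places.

test statistic = -1.237

SE = σ/√n = 5/√27 = 0.9623
z = (x̄−μ₀)/SE = (76.81−78)/0.9623 = -1.2367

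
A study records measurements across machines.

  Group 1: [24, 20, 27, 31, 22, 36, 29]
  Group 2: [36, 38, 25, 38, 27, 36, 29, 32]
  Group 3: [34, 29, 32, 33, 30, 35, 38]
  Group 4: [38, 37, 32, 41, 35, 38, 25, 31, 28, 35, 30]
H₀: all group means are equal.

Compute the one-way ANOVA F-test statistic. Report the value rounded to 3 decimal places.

Group means [27.00, 32.62, 33.00, 33.64], grand mean 31.848
SSB = Σnᵢ(x̄ᵢ−x̄)² = 213.822; SSW = ΣΣ(x−x̄ᵢ)² = 660.420
MSB = 213.822/3 = 71.2740; MSW = 660.420/29 = 22.7731
F = MSB/MSW = 3.1297
df = (3, 29)

test statistic = 3.130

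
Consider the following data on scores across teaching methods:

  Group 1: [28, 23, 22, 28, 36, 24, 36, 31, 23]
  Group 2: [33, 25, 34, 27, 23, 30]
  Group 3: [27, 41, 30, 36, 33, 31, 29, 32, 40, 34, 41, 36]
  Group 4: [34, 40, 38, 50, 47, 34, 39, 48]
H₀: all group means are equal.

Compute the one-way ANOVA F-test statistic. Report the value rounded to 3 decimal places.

test statistic = 10.903

Group means [27.89, 28.67, 34.17, 41.25], grand mean 33.229
SSB = Σnᵢ(x̄ᵢ−x̄)² = 906.783; SSW = ΣΣ(x−x̄ᵢ)² = 859.389
MSB = 906.783/3 = 302.2608; MSW = 859.389/31 = 27.7222
F = MSB/MSW = 10.9032
df = (3, 31)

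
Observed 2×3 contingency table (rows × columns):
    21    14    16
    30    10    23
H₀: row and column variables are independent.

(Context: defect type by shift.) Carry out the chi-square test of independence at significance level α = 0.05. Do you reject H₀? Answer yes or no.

reject H₀: no

Row totals [51, 63], col totals [51, 24, 39], n=114
χ² = (21−22.82)²/22.82 + (14−10.74)²/10.74 + (16−17.45)²/17.45 + (30−28.18)²/28.18 + (10−13.26)²/13.26 + (23−21.55)²/21.55 = 2.2733
df = 2
p-value (upper-tail) = 0.32089
At α=0.05: p ≥ α → fail to reject H₀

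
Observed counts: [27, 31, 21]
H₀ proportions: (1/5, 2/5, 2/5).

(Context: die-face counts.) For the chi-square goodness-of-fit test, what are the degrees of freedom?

degrees of freedom = 2

df = k − 1 = 3 − 1 = 2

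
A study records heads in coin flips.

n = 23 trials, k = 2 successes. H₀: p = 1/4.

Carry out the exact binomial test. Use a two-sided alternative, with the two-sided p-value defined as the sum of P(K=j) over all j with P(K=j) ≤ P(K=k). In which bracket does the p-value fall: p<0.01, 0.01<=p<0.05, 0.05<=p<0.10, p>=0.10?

Exact binomial: n=23, k=2, p₀=1/4=0.2500
P(X=j) = C(n,j)·p₀^j·(1−p₀)^(n−j); p = Σ P(X=j) over j with P(X=j) ≤ P(X=2)
p-value (two-sided) = 0.08998
→ bracket: 0.05<=p<0.10

p-value bracket: 0.05<=p<0.10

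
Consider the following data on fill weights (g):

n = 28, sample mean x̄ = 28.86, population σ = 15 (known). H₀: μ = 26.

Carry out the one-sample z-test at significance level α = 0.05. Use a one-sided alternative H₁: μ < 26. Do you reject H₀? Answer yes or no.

SE = σ/√n = 15/√28 = 2.8347
z = (x̄−μ₀)/SE = (28.86−26)/2.8347 = 1.0089
p-value (one-sided, H₁ less) = 0.84349
At α=0.05: p ≥ α → fail to reject H₀

reject H₀: no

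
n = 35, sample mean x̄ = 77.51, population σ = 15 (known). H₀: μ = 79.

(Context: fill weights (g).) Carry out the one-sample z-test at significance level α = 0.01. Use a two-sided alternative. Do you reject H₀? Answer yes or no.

reject H₀: no

SE = σ/√n = 15/√35 = 2.5355
z = (x̄−μ₀)/SE = (77.51−79)/2.5355 = -0.5877
p-value (two-sided) = 0.55676
At α=0.01: p ≥ α → fail to reject H₀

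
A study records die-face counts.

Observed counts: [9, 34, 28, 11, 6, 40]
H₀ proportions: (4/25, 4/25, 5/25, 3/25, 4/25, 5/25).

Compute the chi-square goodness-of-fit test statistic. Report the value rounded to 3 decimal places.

test statistic = 35.161

n = 128; E_i = n·p_i = [20.48, 20.48, 25.60, 15.36, 20.48, 25.60]
χ² = (9−20.48)²/20.48 + (34−20.48)²/20.48 + (28−25.60)²/25.60 + (11−15.36)²/15.36 + (6−20.48)²/20.48 + (40−25.60)²/25.60 = 35.1608
df = 5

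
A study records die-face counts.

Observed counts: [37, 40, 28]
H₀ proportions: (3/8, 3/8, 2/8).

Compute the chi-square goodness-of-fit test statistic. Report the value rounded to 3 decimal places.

n = 105; E_i = n·p_i = [39.38, 39.38, 26.25]
χ² = (37−39.38)²/39.38 + (40−39.38)²/39.38 + (28−26.25)²/26.25 = 0.2698
df = 2

test statistic = 0.270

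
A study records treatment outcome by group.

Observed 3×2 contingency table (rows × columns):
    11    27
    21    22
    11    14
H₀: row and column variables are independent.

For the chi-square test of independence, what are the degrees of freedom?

df = (r−1)(c−1) = (3−1)·(2−1) = 2

degrees of freedom = 2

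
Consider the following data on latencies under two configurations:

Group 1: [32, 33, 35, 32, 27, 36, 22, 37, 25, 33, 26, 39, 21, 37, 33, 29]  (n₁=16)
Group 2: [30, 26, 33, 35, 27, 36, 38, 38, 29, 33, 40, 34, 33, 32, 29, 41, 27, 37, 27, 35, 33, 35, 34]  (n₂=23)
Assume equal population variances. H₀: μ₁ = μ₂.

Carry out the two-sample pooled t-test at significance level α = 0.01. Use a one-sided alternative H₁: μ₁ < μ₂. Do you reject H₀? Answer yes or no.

x̄₁=31.062, s₁=5.495, n₁=16
x̄₂=33.130, s₂=4.267, n₂=23
s_p² = [15·5.495² + 22·4.267²]/37 = 23.0688
SE = √(s_p²·(1/16+1/23)) = 1.5636
t = (31.062−33.130)/1.5636 = -1.3226
df = 37
p-value (one-sided, H₁ less) = 0.09705
At α=0.01: p ≥ α → fail to reject H₀

reject H₀: no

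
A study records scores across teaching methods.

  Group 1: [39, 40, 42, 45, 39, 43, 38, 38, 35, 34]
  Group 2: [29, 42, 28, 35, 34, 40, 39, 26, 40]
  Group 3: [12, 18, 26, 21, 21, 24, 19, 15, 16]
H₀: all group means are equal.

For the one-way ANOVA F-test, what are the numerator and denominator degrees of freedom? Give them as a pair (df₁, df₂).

k = 3 groups, N = 28 total
df = (k−1, N−k) = (3−1, 28−3) = (2, 25)

degrees of freedom = [2, 25]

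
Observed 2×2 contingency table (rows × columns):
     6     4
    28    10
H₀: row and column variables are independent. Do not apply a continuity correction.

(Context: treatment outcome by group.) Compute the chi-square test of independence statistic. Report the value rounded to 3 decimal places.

Row totals [10, 38], col totals [34, 14], n=48
χ² = (6−7.08)²/7.08 + (4−2.92)²/2.92 + (28−26.92)²/26.92 + (10−11.08)²/11.08 = 0.7176
df = 1

test statistic = 0.718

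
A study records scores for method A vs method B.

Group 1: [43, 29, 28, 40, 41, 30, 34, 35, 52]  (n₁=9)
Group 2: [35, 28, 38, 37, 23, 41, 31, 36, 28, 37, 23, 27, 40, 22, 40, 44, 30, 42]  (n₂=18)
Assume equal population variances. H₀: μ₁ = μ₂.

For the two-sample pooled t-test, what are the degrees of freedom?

degrees of freedom = 25

df = n₁ + n₂ − 2 = 9 + 18 − 2 = 25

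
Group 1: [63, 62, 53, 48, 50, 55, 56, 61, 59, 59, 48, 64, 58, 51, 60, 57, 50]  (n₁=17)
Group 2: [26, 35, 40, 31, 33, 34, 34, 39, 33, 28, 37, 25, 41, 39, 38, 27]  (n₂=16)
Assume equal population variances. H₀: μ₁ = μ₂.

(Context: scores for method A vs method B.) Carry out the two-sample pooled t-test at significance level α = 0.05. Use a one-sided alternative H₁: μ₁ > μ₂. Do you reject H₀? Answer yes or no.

reject H₀: yes

x̄₁=56.118, s₁=5.290, n₁=17
x̄₂=33.750, s₂=5.170, n₂=16
s_p² = [16·5.290² + 15·5.170²]/31 = 27.3795
SE = √(s_p²·(1/17+1/16)) = 1.8226
t = (56.118−33.750)/1.8226 = 12.2726
df = 31
p-value (one-sided, H₁ greater) = 0.00000
At α=0.05: p < α → reject H₀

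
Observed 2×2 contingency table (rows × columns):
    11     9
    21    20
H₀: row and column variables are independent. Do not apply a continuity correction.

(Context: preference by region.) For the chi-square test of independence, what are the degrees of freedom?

degrees of freedom = 1

df = (r−1)(c−1) = (2−1)·(2−1) = 1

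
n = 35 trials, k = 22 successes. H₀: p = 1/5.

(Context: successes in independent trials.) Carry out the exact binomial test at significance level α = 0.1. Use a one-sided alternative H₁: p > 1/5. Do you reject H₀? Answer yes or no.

reject H₀: yes

Exact binomial: n=35, k=22, p₀=1/5=0.2000
P(X≥22) from Σ C(n,i)·p₀^i·(1−p₀)^(n−i)
p-value (one-sided, H₁ greater) = 0.00000
At α=0.1: p < α → reject H₀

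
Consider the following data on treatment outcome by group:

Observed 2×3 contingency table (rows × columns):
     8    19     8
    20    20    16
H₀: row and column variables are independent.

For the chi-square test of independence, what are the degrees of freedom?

degrees of freedom = 2

df = (r−1)(c−1) = (2−1)·(3−1) = 2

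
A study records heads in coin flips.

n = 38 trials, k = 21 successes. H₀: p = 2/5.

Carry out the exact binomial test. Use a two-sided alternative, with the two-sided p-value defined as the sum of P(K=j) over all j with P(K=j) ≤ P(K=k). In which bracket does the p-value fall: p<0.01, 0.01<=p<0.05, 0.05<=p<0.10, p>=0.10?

Exact binomial: n=38, k=21, p₀=2/5=0.4000
P(X=j) = C(n,j)·p₀^j·(1−p₀)^(n−j); p = Σ P(X=j) over j with P(X=j) ≤ P(X=21)
p-value (two-sided) = 0.06767
→ bracket: 0.05<=p<0.10

p-value bracket: 0.05<=p<0.10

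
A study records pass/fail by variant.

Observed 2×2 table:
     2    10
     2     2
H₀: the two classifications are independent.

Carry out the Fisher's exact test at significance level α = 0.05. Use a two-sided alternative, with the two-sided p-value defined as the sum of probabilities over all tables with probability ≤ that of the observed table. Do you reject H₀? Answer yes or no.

reject H₀: no

Margins: r₁=12, r₂=4, c₁=4, c₂=12, n=16
p_obs = C(12,2)·C(4,2)/C(16,4); sum pmf over tables with pmf ≤ p_obs
p-value (two-sided) = 0.24451
At α=0.05: p ≥ α → fail to reject H₀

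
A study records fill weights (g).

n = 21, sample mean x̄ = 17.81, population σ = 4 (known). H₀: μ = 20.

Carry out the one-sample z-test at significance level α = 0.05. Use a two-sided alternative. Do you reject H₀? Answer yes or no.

SE = σ/√n = 4/√21 = 0.8729
z = (x̄−μ₀)/SE = (17.81−20)/0.8729 = -2.5090
p-value (two-sided) = 0.01211
At α=0.05: p < α → reject H₀

reject H₀: yes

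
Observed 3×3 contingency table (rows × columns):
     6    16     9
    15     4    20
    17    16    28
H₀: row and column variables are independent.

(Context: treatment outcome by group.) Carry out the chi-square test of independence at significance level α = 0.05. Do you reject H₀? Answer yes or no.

Row totals [31, 39, 61], col totals [38, 36, 57], n=131
χ² = (6−8.99)²/8.99 + (16−8.52)²/8.52 + (9−13.49)²/13.49 + (15−11.31)²/11.31 + (4−10.72)²/10.72 + (20−16.97)²/16.97 + (17−17.69)²/17.69 + (16−16.76)²/16.76 + (28−26.54)²/26.54 = 15.1541
df = 4
p-value (upper-tail) = 0.00439
At α=0.05: p < α → reject H₀

reject H₀: yes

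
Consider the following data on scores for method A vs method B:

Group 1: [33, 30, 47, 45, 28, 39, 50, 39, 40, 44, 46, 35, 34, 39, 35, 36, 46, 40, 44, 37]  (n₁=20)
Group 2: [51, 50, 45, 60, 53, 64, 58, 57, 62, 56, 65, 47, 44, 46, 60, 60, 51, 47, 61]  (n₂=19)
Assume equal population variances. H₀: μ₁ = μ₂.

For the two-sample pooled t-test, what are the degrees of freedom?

df = n₁ + n₂ − 2 = 20 + 19 − 2 = 37

degrees of freedom = 37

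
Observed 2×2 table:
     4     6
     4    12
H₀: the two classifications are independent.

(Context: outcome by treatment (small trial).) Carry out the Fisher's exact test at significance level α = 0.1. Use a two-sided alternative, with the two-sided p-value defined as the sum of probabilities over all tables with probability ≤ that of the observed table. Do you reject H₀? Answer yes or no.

Margins: r₁=10, r₂=16, c₁=8, c₂=18, n=26
p_obs = C(10,4)·C(16,4)/C(26,8); sum pmf over tables with pmf ≤ p_obs
p-value (two-sided) = 0.66449
At α=0.1: p ≥ α → fail to reject H₀

reject H₀: no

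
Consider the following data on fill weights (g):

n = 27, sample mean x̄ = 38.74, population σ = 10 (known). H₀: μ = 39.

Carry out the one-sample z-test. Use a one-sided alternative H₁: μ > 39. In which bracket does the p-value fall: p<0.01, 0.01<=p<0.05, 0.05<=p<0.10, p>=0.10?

SE = σ/√n = 10/√27 = 1.9245
z = (x̄−μ₀)/SE = (38.74−39)/1.9245 = -0.1351
p-value (one-sided, H₁ greater) = 0.55373
→ bracket: p>=0.10

p-value bracket: p>=0.10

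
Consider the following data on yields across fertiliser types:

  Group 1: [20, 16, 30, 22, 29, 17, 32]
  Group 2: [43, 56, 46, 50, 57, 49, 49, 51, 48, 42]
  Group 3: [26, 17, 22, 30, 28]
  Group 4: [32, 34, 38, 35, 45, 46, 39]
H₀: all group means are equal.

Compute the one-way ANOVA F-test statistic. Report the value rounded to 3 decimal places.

Group means [23.71, 49.10, 24.60, 38.43], grand mean 36.172
SSB = Σnᵢ(x̄ᵢ−x̄)² = 3462.895; SSW = ΣΣ(x−x̄ᵢ)² = 751.243
MSB = 3462.895/3 = 1154.2984; MSW = 751.243/25 = 30.0497
F = MSB/MSW = 38.4130
df = (3, 25)

test statistic = 38.413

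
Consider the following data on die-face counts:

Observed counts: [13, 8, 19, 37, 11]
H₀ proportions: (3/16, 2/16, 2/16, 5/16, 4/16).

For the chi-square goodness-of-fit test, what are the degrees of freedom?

df = k − 1 = 5 − 1 = 4

degrees of freedom = 4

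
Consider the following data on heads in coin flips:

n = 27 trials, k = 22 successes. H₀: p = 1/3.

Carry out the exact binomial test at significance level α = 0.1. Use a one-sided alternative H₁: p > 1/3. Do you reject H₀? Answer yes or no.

Exact binomial: n=27, k=22, p₀=1/3=0.3333
P(X≥22) from Σ C(n,i)·p₀^i·(1−p₀)^(n−i)
p-value (one-sided, H₁ greater) = 0.00000
At α=0.1: p < α → reject H₀

reject H₀: yes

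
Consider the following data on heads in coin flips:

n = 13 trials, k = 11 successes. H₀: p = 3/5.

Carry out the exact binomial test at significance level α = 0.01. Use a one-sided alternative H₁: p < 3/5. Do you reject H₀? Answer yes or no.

Exact binomial: n=13, k=11, p₀=3/5=0.6000
P(X≤11) from Σ C(n,i)·p₀^i·(1−p₀)^(n−i)
p-value (one-sided, H₁ less) = 0.98737
At α=0.01: p ≥ α → fail to reject H₀

reject H₀: no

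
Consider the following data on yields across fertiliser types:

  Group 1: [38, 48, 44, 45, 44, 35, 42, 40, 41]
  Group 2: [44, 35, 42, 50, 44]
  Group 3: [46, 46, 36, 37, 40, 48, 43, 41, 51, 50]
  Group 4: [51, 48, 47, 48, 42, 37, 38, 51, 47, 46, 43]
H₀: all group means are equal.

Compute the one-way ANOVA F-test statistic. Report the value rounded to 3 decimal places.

test statistic = 0.861

Group means [41.89, 43.00, 43.80, 45.27], grand mean 43.657
SSB = Σnᵢ(x̄ᵢ−x̄)² = 59.215; SSW = ΣΣ(x−x̄ᵢ)² = 710.671
MSB = 59.215/3 = 19.7383; MSW = 710.671/31 = 22.9249
F = MSB/MSW = 0.8610
df = (3, 31)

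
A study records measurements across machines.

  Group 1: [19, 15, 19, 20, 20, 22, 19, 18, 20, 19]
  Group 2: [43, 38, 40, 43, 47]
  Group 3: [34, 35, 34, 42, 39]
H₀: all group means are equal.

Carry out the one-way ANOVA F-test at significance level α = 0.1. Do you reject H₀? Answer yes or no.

Group means [19.10, 42.20, 36.80], grand mean 29.300
SSB = Σnᵢ(x̄ᵢ−x̄)² = 2153.700; SSW = ΣΣ(x−x̄ᵢ)² = 126.500
MSB = 2153.700/2 = 1076.8500; MSW = 126.500/17 = 7.4412
F = MSB/MSW = 144.7150
df = (2, 17)
p-value (upper-tail) = 0.00000
At α=0.1: p < α → reject H₀

reject H₀: yes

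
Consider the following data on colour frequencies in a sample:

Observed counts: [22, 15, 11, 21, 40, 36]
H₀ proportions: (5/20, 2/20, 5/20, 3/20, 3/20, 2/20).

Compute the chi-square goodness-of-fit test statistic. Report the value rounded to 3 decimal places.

n = 145; E_i = n·p_i = [36.25, 14.50, 36.25, 21.75, 21.75, 14.50]
χ² = (22−36.25)²/36.25 + (15−14.50)²/14.50 + (11−36.25)²/36.25 + (21−21.75)²/21.75 + (40−21.75)²/21.75 + (36−14.50)²/14.50 = 70.4253
df = 5

test statistic = 70.425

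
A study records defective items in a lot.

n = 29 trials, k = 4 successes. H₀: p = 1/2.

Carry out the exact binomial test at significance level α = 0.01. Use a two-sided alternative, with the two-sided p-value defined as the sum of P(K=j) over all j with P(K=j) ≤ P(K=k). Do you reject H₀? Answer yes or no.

Exact binomial: n=29, k=4, p₀=1/2=0.5000
P(X=j) = C(n,j)·p₀^j·(1−p₀)^(n−j); p = Σ P(X=j) over j with P(X=j) ≤ P(X=4)
p-value (two-sided) = 0.00010
At α=0.01: p < α → reject H₀

reject H₀: yes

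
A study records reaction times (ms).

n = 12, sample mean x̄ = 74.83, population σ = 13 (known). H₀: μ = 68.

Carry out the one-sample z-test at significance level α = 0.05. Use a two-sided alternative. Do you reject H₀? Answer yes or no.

reject H₀: no

SE = σ/√n = 13/√12 = 3.7528
z = (x̄−μ₀)/SE = (74.83−68)/3.7528 = 1.8200
p-value (two-sided) = 0.06876
At α=0.05: p ≥ α → fail to reject H₀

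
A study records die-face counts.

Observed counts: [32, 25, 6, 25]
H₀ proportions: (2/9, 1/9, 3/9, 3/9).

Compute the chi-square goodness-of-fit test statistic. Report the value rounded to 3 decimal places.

test statistic = 50.818

n = 88; E_i = n·p_i = [19.56, 9.78, 29.33, 29.33]
χ² = (32−19.56)²/19.56 + (25−9.78)²/9.78 + (6−29.33)²/29.33 + (25−29.33)²/29.33 = 50.8182
df = 3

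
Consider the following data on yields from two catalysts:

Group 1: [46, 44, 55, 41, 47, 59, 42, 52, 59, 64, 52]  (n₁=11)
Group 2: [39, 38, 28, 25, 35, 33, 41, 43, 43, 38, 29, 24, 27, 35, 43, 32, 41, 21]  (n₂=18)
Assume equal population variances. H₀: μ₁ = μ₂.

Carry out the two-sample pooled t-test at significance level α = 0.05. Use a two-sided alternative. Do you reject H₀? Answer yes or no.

reject H₀: yes

x̄₁=51.000, s₁=7.655, n₁=11
x̄₂=34.167, s₂=7.131, n₂=18
s_p² = [10·7.655² + 17·7.131²]/27 = 53.7222
SE = √(s_p²·(1/11+1/18)) = 2.8051
t = (51.000−34.167)/2.8051 = 6.0010
df = 27
p-value (two-sided) = 0.00000
At α=0.05: p < α → reject H₀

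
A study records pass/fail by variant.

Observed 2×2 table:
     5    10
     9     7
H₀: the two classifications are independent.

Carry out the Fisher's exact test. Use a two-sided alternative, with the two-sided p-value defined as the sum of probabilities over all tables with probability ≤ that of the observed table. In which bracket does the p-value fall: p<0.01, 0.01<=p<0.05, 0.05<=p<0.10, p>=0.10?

p-value bracket: p>=0.10

Margins: r₁=15, r₂=16, c₁=14, c₂=17, n=31
p_obs = C(15,5)·C(16,9)/C(31,14); sum pmf over tables with pmf ≤ p_obs
p-value (two-sided) = 0.28516
→ bracket: p>=0.10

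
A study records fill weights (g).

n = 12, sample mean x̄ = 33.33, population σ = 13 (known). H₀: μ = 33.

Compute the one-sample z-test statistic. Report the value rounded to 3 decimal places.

SE = σ/√n = 13/√12 = 3.7528
z = (x̄−μ₀)/SE = (33.33−33)/3.7528 = 0.0879

test statistic = 0.088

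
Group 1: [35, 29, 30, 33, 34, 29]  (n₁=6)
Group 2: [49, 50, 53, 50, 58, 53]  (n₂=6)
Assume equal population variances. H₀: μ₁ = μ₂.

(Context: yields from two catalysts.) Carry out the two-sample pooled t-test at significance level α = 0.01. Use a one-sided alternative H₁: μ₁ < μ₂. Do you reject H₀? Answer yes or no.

reject H₀: yes

x̄₁=31.667, s₁=2.658, n₁=6
x̄₂=52.167, s₂=3.312, n₂=6
s_p² = [5·2.658² + 5·3.312²]/10 = 9.0167
SE = √(s_p²·(1/6+1/6)) = 1.7337
t = (31.667−52.167)/1.7337 = -11.8247
df = 10
p-value (one-sided, H₁ less) = 0.00000
At α=0.01: p < α → reject H₀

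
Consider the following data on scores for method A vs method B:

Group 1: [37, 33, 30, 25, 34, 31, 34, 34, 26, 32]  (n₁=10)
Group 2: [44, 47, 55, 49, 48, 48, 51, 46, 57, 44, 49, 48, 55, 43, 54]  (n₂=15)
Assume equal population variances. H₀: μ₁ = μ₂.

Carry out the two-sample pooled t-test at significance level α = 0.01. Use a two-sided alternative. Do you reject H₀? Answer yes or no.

x̄₁=31.600, s₁=3.748, n₁=10
x̄₂=49.200, s₂=4.362, n₂=15
s_p² = [9·3.748² + 14·4.362²]/23 = 17.0783
SE = √(s_p²·(1/10+1/15)) = 1.6871
t = (31.600−49.200)/1.6871 = -10.4320
df = 23
p-value (two-sided) = 0.00000
At α=0.01: p < α → reject H₀

reject H₀: yes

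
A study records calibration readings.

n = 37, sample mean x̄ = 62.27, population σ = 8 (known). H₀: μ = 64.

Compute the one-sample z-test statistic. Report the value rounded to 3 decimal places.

test statistic = -1.315

SE = σ/√n = 8/√37 = 1.3152
z = (x̄−μ₀)/SE = (62.27−64)/1.3152 = -1.3154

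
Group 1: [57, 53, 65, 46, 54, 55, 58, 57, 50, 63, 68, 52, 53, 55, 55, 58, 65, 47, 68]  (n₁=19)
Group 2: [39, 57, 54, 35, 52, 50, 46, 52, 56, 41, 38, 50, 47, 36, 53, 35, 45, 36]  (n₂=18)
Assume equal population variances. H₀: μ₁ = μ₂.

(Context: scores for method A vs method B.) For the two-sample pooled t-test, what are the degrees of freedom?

degrees of freedom = 35

df = n₁ + n₂ − 2 = 19 + 18 − 2 = 35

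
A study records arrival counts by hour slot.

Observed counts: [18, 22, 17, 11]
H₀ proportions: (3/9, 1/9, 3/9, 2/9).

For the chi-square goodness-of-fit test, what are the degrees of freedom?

degrees of freedom = 3

df = k − 1 = 4 − 1 = 3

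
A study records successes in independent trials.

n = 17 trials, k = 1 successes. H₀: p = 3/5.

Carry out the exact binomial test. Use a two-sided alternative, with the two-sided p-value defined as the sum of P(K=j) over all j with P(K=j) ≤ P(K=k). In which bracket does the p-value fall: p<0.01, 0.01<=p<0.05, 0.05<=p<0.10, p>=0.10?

p-value bracket: p<0.01

Exact binomial: n=17, k=1, p₀=3/5=0.6000
P(X=j) = C(n,j)·p₀^j·(1−p₀)^(n−j); p = Σ P(X=j) over j with P(X=j) ≤ P(X=1)
p-value (two-sided) = 0.00000
→ bracket: p<0.01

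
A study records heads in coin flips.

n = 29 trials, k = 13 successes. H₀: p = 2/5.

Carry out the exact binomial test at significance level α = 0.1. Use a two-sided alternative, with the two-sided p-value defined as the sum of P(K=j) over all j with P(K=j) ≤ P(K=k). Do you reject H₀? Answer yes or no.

Exact binomial: n=29, k=13, p₀=2/5=0.4000
P(X=j) = C(n,j)·p₀^j·(1−p₀)^(n−j); p = Σ P(X=j) over j with P(X=j) ≤ P(X=13)
p-value (two-sided) = 0.70525
At α=0.1: p ≥ α → fail to reject H₀

reject H₀: no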